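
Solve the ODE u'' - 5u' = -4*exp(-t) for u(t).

u = C2 - 2*exp(-t)/3 + C1*exp(5*t)

Characteristic equation r² - 5r = 0 factors as (r - 5)r = 0, so r = 5, 0.
Hence u_h = C1*exp(5*t) + C2.
Try u_p = A*exp(-t). Substituting into the equation and dividing by exp(-t) gives A = -2/3, so u_p = -2*exp(-t)/3.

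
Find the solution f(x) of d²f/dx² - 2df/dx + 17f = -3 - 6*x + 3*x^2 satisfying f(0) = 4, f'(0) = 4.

f = -1149/4913 - 90*x/289 + 3*x**2/17 + 381*exp(x)*sin(4*x)/19652 + 20801*cos(4*x)*exp(x)/4913

Characteristic equation r² - 2r + 17 = 0 has discriminant (-2)² - 4·(17) = -64 < 0, so r = 1 ± 4i.
Hence f_h = C1*cos(4*x)*exp(x) + C2*exp(x)*sin(4*x).
For the particular solution try f_p = A0 + A1*x + A2*x^2. Substituting and matching coefficients of each power of x gives A0 = -1149/4913, A1 = -90/289, A2 = 3/17, so f_p = -1149/4913 - 90*x/289 + 3*x^2/17.
General solution: f = -1149/4913 - 90*x/289 + 3*x^2/17 + C1*cos(4*x)*exp(x) + C2*exp(x)*sin(4*x).
Apply the initial conditions: f(0) = -1149/4913 + C1 = 4 and f'(0) = -90/289 + C1 + 4*C2 = 4. Solving gives C1 = 20801/4913, C2 = 381/19652.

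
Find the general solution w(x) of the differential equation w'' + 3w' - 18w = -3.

Characteristic equation r² + 3r - 18 = 0 factors as (r - 3)(r + 6) = 0, so r = 3, -6.
Hence w_h = C1*exp(3*x) + C2*exp(-6*x).
For the particular solution try w_p = A0. Substituting and matching coefficients of each power of x gives A0 = 1/6, so w_p = 1/6.

w = 1/6 + C1*exp(3*x) + C2*exp(-6*x)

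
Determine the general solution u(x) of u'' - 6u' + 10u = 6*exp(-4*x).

Characteristic equation r² - 6r + 10 = 0 has discriminant (-6)² - 4·(10) = -4 < 0, so r = 3 ± i.
Hence u_h = C1*cos(x)*exp(3*x) + C2*exp(3*x)*sin(x).
Try u_p = A*exp(-4*x). Substituting into the equation and dividing by exp(-4*x) gives A = 3/25, so u_p = 3*exp(-4*x)/25.

u = 3*exp(-4*x)/25 + C1*cos(x)*exp(3*x) + C2*exp(3*x)*sin(x)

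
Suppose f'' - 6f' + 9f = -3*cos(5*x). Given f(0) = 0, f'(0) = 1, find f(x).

Characteristic equation r² - 6r + 9 = 0 has discriminant (-6)² - 4·(9) = 0, so r = 3 is a repeated root.
Hence f_h = (C1 + C2*x)*exp(3*x).
Try f_p = A*cos(5*x) + B*sin(5*x). Substituting and equating the coefficients of cos(5x) and sin(5x) gives A = 12/289, B = 45/578, so f_p = 12*cos(5*x)/289 + 45*sin(5*x)/578.
General solution: f = 12*cos(5*x)/289 + 45*sin(5*x)/578 + C1*exp(3*x) + C2*x*exp(3*x).
Apply the initial conditions: f(0) = 12/289 + C1 = 0 and f'(0) = 225/578 + C2 + 3*C1 = 1. Solving gives C1 = -12/289, C2 = 25/34.

f = -12*exp(3*x)/289 + 12*cos(5*x)/289 + 45*sin(5*x)/578 + 25*x*exp(3*x)/34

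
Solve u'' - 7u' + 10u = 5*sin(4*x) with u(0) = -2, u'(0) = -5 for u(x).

u = -2*exp(2*x) - 7*exp(5*x)/41 - 3*sin(4*x)/82 + 7*cos(4*x)/41

Characteristic equation r² - 7r + 10 = 0 factors as (r - 2)(r - 5) = 0, so r = 2, 5.
Hence u_h = C1*exp(2*x) + C2*exp(5*x).
Try u_p = A*cos(4*x) + B*sin(4*x). Substituting and equating the coefficients of cos(4x) and sin(4x) gives A = 7/41, B = -3/82, so u_p = -3*sin(4*x)/82 + 7*cos(4*x)/41.
General solution: u = -3*sin(4*x)/82 + 7*cos(4*x)/41 + C1*exp(2*x) + C2*exp(5*x).
Apply the initial conditions: u(0) = 7/41 + C1 + C2 = -2 and u'(0) = -6/41 + 2*C1 + 5*C2 = -5. Solving gives C1 = -2, C2 = -7/41.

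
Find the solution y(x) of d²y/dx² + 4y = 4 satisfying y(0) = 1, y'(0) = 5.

Characteristic equation r² + 4 = 0 has discriminant (0)² - 4·(4) = -16 < 0, so r = ± 2i.
Hence y_h = C1*cos(2*x) + C2*sin(2*x).
For the particular solution try y_p = A0. Substituting and matching coefficients of each power of x gives A0 = 1, so y_p = 1.
General solution: y = 1 + C1*cos(2*x) + C2*sin(2*x).
Apply the initial conditions: y(0) = 1 + C1 = 1 and y'(0) = 2*C2 = 5. Solving gives C1 = 0, C2 = 5/2.

y = 1 + 5*sin(2*x)/2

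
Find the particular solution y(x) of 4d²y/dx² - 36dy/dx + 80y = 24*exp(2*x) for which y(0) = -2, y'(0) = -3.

y = -10*exp(4*x) + 7*exp(5*x) + exp(2*x)

Divide through by 4: y'' - 9y' + 20y = 6*exp(2*x).
Characteristic equation r² - 9r + 20 = 0 factors as (r - 4)(r - 5) = 0, so r = 4, 5.
Hence y_h = C1*exp(4*x) + C2*exp(5*x).
Try y_p = A*exp(2*x). Substituting into the equation and dividing by exp(2*x) gives A = 1, so y_p = exp(2*x).
General solution: y = C1*exp(4*x) + C2*exp(5*x) + exp(2*x).
Apply the initial conditions: y(0) = 1 + C1 + C2 = -2 and y'(0) = 2 + 4*C1 + 5*C2 = -3. Solving gives C1 = -10, C2 = 7.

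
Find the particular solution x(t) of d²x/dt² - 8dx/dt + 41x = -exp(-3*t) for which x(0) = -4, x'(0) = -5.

x = -exp(-3*t)/74 - 295*cos(5*t)*exp(4*t)/74 + 807*exp(4*t)*sin(5*t)/370

Characteristic equation r² - 8r + 41 = 0 has discriminant (-8)² - 4·(41) = -100 < 0, so r = 4 ± 5i.
Hence x_h = C1*cos(5*t)*exp(4*t) + C2*exp(4*t)*sin(5*t).
Try x_p = A*exp(-3*t). Substituting into the equation and dividing by exp(-3*t) gives A = -1/74, so x_p = -exp(-3*t)/74.
General solution: x = -exp(-3*t)/74 + C1*cos(5*t)*exp(4*t) + C2*exp(4*t)*sin(5*t).
Apply the initial conditions: x(0) = -1/74 + C1 = -4 and x'(0) = 3/74 + 4*C1 + 5*C2 = -5. Solving gives C1 = -295/74, C2 = 807/370.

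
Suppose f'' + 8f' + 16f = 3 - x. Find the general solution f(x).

f = 7/32 - x/16 + C1*exp(-4*x) + C2*x*exp(-4*x)

Characteristic equation r² + 8r + 16 = 0 has discriminant (8)² - 4·(16) = 0, so r = -4 is a repeated root.
Hence f_h = (C1 + C2*x)*exp(-4*x).
For the particular solution try f_p = A0 + A1*x. Substituting and matching coefficients of each power of x gives A0 = 7/32, A1 = -1/16, so f_p = 7/32 - x/16.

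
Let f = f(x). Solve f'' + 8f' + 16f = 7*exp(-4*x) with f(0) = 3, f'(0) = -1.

Characteristic equation r² + 8r + 16 = 0 has discriminant (8)² - 4·(16) = 0, so r = -4 is a repeated root.
Hence f_h = (C1 + C2*x)*exp(-4*x).
Since exp(-4*x) solves the homogeneous equation (r = -4 is a root of multiplicity 2), multiply the trial by x^2. Try f_p = A*x^2*exp(-4*x). Substituting into the equation and dividing by exp(-4*x) gives A = 7/2, so f_p = 7*x^2*exp(-4*x)/2.
General solution: f = C1*exp(-4*x) + 7*x^2*exp(-4*x)/2 + C2*x*exp(-4*x).
Apply the initial conditions: f(0) = C1 = 3 and f'(0) = C2 - 4*C1 = -1. Solving gives C1 = 3, C2 = 11.

f = 3*exp(-4*x) + 11*x*exp(-4*x) + 7*x**2*exp(-4*x)/2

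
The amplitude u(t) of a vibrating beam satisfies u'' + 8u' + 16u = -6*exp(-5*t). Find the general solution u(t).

u = -6*exp(-5*t) + C1*exp(-4*t) + C2*t*exp(-4*t)

Characteristic equation r² + 8r + 16 = 0 has discriminant (8)² - 4·(16) = 0, so r = -4 is a repeated root.
Hence u_h = (C1 + C2*t)*exp(-4*t).
Try u_p = A*exp(-5*t). Substituting into the equation and dividing by exp(-5*t) gives A = -6, so u_p = -6*exp(-5*t).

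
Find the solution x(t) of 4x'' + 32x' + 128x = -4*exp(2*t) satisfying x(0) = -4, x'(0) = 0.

Divide through by 4: x'' + 8x' + 32x = -exp(2*t).
Characteristic equation r² + 8r + 32 = 0 has discriminant (8)² - 4·(32) = -64 < 0, so r = -4 ± 4i.
Hence x_h = C1*cos(4*t)*exp(-4*t) + C2*exp(-4*t)*sin(4*t).
Try x_p = A*exp(2*t). Substituting into the equation and dividing by exp(2*t) gives A = -1/52, so x_p = -exp(2*t)/52.
General solution: x = -exp(2*t)/52 + C1*cos(4*t)*exp(-4*t) + C2*exp(-4*t)*sin(4*t).
Apply the initial conditions: x(0) = -1/52 + C1 = -4 and x'(0) = -1/26 - 4*C1 + 4*C2 = 0. Solving gives C1 = -207/52, C2 = -413/104.

x = -exp(2*t)/52 - 413*exp(-4*t)*sin(4*t)/104 - 207*cos(4*t)*exp(-4*t)/52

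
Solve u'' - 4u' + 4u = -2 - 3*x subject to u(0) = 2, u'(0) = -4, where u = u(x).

Characteristic equation r² - 4r + 4 = 0 has discriminant (-4)² - 4·(4) = 0, so r = 2 is a repeated root.
Hence u_h = (C1 + C2*x)*exp(2*x).
For the particular solution try u_p = A0 + A1*x. Substituting and matching coefficients of each power of x gives A0 = -5/4, A1 = -3/4, so u_p = -5/4 - 3*x/4.
General solution: u = -5/4 - 3*x/4 + C1*exp(2*x) + C2*x*exp(2*x).
Apply the initial conditions: u(0) = -5/4 + C1 = 2 and u'(0) = -3/4 + C2 + 2*C1 = -4. Solving gives C1 = 13/4, C2 = -39/4.

u = -5/4 - 3*x/4 + 13*exp(2*x)/4 - 39*x*exp(2*x)/4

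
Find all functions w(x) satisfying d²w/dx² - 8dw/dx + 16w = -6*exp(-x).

Characteristic equation r² - 8r + 16 = 0 has discriminant (-8)² - 4·(16) = 0, so r = 4 is a repeated root.
Hence w_h = (C1 + C2*x)*exp(4*x).
Try w_p = A*exp(-x). Substituting into the equation and dividing by exp(-x) gives A = -6/25, so w_p = -6*exp(-x)/25.

w = -6*exp(-x)/25 + C1*exp(4*x) + C2*x*exp(4*x)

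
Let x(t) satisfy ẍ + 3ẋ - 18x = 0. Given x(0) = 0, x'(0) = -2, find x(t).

x = -2*exp(3*t)/9 + 2*exp(-6*t)/9

Characteristic equation r² + 3r - 18 = 0 factors as (r + 6)(r - 3) = 0, so r = -6, 3.
Hence x_h = C1*exp(-6*t) + C2*exp(3*t).
Apply the initial conditions: x(0) = C1 + C2 = 0 and x'(0) = -6*C1 + 3*C2 = -2. Solving gives C1 = 2/9, C2 = -2/9.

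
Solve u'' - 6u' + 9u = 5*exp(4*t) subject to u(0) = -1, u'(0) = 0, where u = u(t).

u = -6*exp(3*t) + 5*exp(4*t) - 2*t*exp(3*t)

Characteristic equation r² - 6r + 9 = 0 has discriminant (-6)² - 4·(9) = 0, so r = 3 is a repeated root.
Hence u_h = (C1 + C2*t)*exp(3*t).
Try u_p = A*exp(4*t). Substituting into the equation and dividing by exp(4*t) gives A = 5, so u_p = 5*exp(4*t).
General solution: u = 5*exp(4*t) + C1*exp(3*t) + C2*t*exp(3*t).
Apply the initial conditions: u(0) = 5 + C1 = -1 and u'(0) = 20 + C2 + 3*C1 = 0. Solving gives C1 = -6, C2 = -2.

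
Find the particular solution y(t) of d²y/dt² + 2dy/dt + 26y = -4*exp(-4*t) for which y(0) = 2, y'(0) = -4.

y = -2*exp(-4*t)/17 - 8*exp(-t)*sin(5*t)/17 + 36*cos(5*t)*exp(-t)/17

Characteristic equation r² + 2r + 26 = 0 has discriminant (2)² - 4·(26) = -100 < 0, so r = -1 ± 5i.
Hence y_h = C1*cos(5*t)*exp(-t) + C2*exp(-t)*sin(5*t).
Try y_p = A*exp(-4*t). Substituting into the equation and dividing by exp(-4*t) gives A = -2/17, so y_p = -2*exp(-4*t)/17.
General solution: y = -2*exp(-4*t)/17 + C1*cos(5*t)*exp(-t) + C2*exp(-t)*sin(5*t).
Apply the initial conditions: y(0) = -2/17 + C1 = 2 and y'(0) = 8/17 - C1 + 5*C2 = -4. Solving gives C1 = 36/17, C2 = -8/17.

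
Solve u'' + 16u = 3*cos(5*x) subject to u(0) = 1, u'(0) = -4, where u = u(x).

Characteristic equation r² + 16 = 0 has discriminant (0)² - 4·(16) = -64 < 0, so r = ± 4i.
Hence u_h = C1*cos(4*x) + C2*sin(4*x).
Try u_p = A*cos(5*x) + B*sin(5*x). Substituting and equating the coefficients of cos(5x) and sin(5x) gives A = -1/3, B = 0, so u_p = -cos(5*x)/3.
General solution: u = -cos(5*x)/3 + C1*cos(4*x) + C2*sin(4*x).
Apply the initial conditions: u(0) = -1/3 + C1 = 1 and u'(0) = 4*C2 = -4. Solving gives C1 = 4/3, C2 = -1.

u = -sin(4*x) - cos(5*x)/3 + 4*cos(4*x)/3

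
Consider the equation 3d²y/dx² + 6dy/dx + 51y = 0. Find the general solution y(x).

y = C1*cos(4*x)*exp(-x) + C2*exp(-x)*sin(4*x)

Divide through by 3: y'' + 2y' + 17y = 0.
Characteristic equation r² + 2r + 17 = 0 has discriminant (2)² - 4·(17) = -64 < 0, so r = -1 ± 4i.
Hence y_h = C1*cos(4*x)*exp(-x) + C2*exp(-x)*sin(4*x).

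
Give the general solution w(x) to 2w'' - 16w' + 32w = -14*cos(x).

Divide through by 2: w'' - 8w' + 16w = -7*cos(x).
Characteristic equation r² - 8r + 16 = 0 has discriminant (-8)² - 4·(16) = 0, so r = 4 is a repeated root.
Hence w_h = (C1 + C2*x)*exp(4*x).
Try w_p = A*cos(x) + B*sin(x). Substituting and equating the coefficients of cos(x) and sin(x) gives A = -105/289, B = 56/289, so w_p = -105*cos(x)/289 + 56*sin(x)/289.

w = -105*cos(x)/289 + 56*sin(x)/289 + C1*exp(4*x) + C2*x*exp(4*x)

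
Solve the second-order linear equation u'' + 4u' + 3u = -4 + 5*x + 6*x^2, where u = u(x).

Characteristic equation r² + 4r + 3 = 0 factors as (r + 3)(r + 1) = 0, so r = -3, -1.
Hence u_h = C1*exp(-3*x) + C2*exp(-x).
For the particular solution try u_p = A0 + A1*x + A2*x^2. Substituting and matching coefficients of each power of x gives A0 = 20/9, A1 = -11/3, A2 = 2, so u_p = 20/9 + 2*x^2 - 11*x/3.

u = 20/9 + 2*x**2 - 11*x/3 + C1*exp(-3*x) + C2*exp(-x)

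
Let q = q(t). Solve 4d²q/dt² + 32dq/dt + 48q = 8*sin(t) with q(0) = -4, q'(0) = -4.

q = -69*exp(-2*t)/10 - 16*cos(t)/185 + 22*sin(t)/185 + 221*exp(-6*t)/74

Divide through by 4: q'' + 8q' + 12q = 2*sin(t).
Characteristic equation r² + 8r + 12 = 0 factors as (r + 6)(r + 2) = 0, so r = -6, -2.
Hence q_h = C1*exp(-6*t) + C2*exp(-2*t).
Try q_p = A*cos(t) + B*sin(t). Substituting and equating the coefficients of cos(t) and sin(t) gives A = -16/185, B = 22/185, so q_p = -16*cos(t)/185 + 22*sin(t)/185.
General solution: q = -16*cos(t)/185 + 22*sin(t)/185 + C1*exp(-6*t) + C2*exp(-2*t).
Apply the initial conditions: q(0) = -16/185 + C1 + C2 = -4 and q'(0) = 22/185 - 6*C1 - 2*C2 = -4. Solving gives C1 = 221/74, C2 = -69/10.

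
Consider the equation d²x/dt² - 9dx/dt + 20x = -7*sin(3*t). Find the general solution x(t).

Characteristic equation r² - 9r + 20 = 0 factors as (r - 5)(r - 4) = 0, so r = 5, 4.
Hence x_h = C1*exp(5*t) + C2*exp(4*t).
Try x_p = A*cos(3*t) + B*sin(3*t). Substituting and equating the coefficients of cos(3t) and sin(3t) gives A = -189/850, B = -77/850, so x_p = -189*cos(3*t)/850 - 77*sin(3*t)/850.

x = -189*cos(3*t)/850 - 77*sin(3*t)/850 + C1*exp(5*t) + C2*exp(4*t)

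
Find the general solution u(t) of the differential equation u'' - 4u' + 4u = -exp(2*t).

u = C1*exp(2*t) - t**2*exp(2*t)/2 + C2*t*exp(2*t)

Characteristic equation r² - 4r + 4 = 0 has discriminant (-4)² - 4·(4) = 0, so r = 2 is a repeated root.
Hence u_h = (C1 + C2*t)*exp(2*t).
Since exp(2*t) solves the homogeneous equation (r = 2 is a root of multiplicity 2), multiply the trial by t^2. Try u_p = A*t^2*exp(2*t). Substituting into the equation and dividing by exp(2*t) gives A = -1/2, so u_p = -t^2*exp(2*t)/2.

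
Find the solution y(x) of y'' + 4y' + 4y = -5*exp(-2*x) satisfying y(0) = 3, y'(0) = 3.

y = 3*exp(-2*x) + 9*x*exp(-2*x) - 5*x**2*exp(-2*x)/2

Characteristic equation r² + 4r + 4 = 0 has discriminant (4)² - 4·(4) = 0, so r = -2 is a repeated root.
Hence y_h = (C1 + C2*x)*exp(-2*x).
Since exp(-2*x) solves the homogeneous equation (r = -2 is a root of multiplicity 2), multiply the trial by x^2. Try y_p = A*x^2*exp(-2*x). Substituting into the equation and dividing by exp(-2*x) gives A = -5/2, so y_p = -5*x^2*exp(-2*x)/2.
General solution: y = C1*exp(-2*x) - 5*x^2*exp(-2*x)/2 + C2*x*exp(-2*x).
Apply the initial conditions: y(0) = C1 = 3 and y'(0) = C2 - 2*C1 = 3. Solving gives C1 = 3, C2 = 9.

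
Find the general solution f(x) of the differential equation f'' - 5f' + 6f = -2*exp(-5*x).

f = -exp(-5*x)/28 + C1*exp(2*x) + C2*exp(3*x)

Characteristic equation r² - 5r + 6 = 0 factors as (r - 2)(r - 3) = 0, so r = 2, 3.
Hence f_h = C1*exp(2*x) + C2*exp(3*x).
Try f_p = A*exp(-5*x). Substituting into the equation and dividing by exp(-5*x) gives A = -1/28, so f_p = -exp(-5*x)/28.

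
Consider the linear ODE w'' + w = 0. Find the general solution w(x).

w = C1*cos(x) + C2*sin(x)

Characteristic equation r² + 1 = 0 has discriminant (0)² - 4·(1) = -4 < 0, so r = ± i.
Hence w_h = C1*cos(x) + C2*sin(x).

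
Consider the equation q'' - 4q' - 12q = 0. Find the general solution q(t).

q = C1*exp(-2*t) + C2*exp(6*t)

Characteristic equation r² - 4r - 12 = 0 factors as (r + 2)(r - 6) = 0, so r = -2, 6.
Hence q_h = C1*exp(-2*t) + C2*exp(6*t).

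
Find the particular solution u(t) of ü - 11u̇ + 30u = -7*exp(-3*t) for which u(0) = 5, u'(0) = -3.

Characteristic equation r² - 11r + 30 = 0 factors as (r - 5)(r - 6) = 0, so r = 5, 6.
Hence u_h = C1*exp(5*t) + C2*exp(6*t).
Try u_p = A*exp(-3*t). Substituting into the equation and dividing by exp(-3*t) gives A = -7/72, so u_p = -7*exp(-3*t)/72.
General solution: u = -7*exp(-3*t)/72 + C1*exp(5*t) + C2*exp(6*t).
Apply the initial conditions: u(0) = -7/72 + C1 + C2 = 5 and u'(0) = 7/24 + 5*C1 + 6*C2 = -3. Solving gives C1 = 271/8, C2 = -259/9.

u = -259*exp(6*t)/9 - 7*exp(-3*t)/72 + 271*exp(5*t)/8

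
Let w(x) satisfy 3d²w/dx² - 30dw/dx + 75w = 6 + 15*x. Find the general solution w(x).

w = 4/25 + x/5 + C1*exp(5*x) + C2*x*exp(5*x)

Divide through by 3: w'' - 10w' + 25w = 2 + 5*x.
Characteristic equation r² - 10r + 25 = 0 has discriminant (-10)² - 4·(25) = 0, so r = 5 is a repeated root.
Hence w_h = (C1 + C2*x)*exp(5*x).
For the particular solution try w_p = A0 + A1*x. Substituting and matching coefficients of each power of x gives A0 = 4/25, A1 = 1/5, so w_p = 4/25 + x/5.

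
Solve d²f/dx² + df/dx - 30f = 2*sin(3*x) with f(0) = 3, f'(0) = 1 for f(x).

f = -13*sin(3*x)/255 - cos(3*x)/255 + 208*exp(-6*x)/165 + 326*exp(5*x)/187

Characteristic equation r² + r - 30 = 0 factors as (r - 5)(r + 6) = 0, so r = 5, -6.
Hence f_h = C1*exp(5*x) + C2*exp(-6*x).
Try f_p = A*cos(3*x) + B*sin(3*x). Substituting and equating the coefficients of cos(3x) and sin(3x) gives A = -1/255, B = -13/255, so f_p = -13*sin(3*x)/255 - cos(3*x)/255.
General solution: f = -13*sin(3*x)/255 - cos(3*x)/255 + C1*exp(5*x) + C2*exp(-6*x).
Apply the initial conditions: f(0) = -1/255 + C1 + C2 = 3 and f'(0) = -13/85 - 6*C2 + 5*C1 = 1. Solving gives C1 = 326/187, C2 = 208/165.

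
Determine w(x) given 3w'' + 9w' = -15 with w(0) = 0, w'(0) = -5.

w = -10/9 - 5*x/3 + 10*exp(-3*x)/9

Divide through by 3: w'' + 3w' = -5.
Characteristic equation r² + 3r = 0 factors as (r + 3)r = 0, so r = -3, 0.
Hence w_h = C1*exp(-3*x) + C2.
Since 1 solves the homogeneous equation (r = 0 is a root of multiplicity 1), multiply the trial by x. Try w_p = A*x. Substituting into the equation and dividing by 1 gives A = -5/3, so w_p = -5*x/3.
General solution: w = C2 - 5*x/3 + C1*exp(-3*x).
Apply the initial conditions: w(0) = C1 + C2 = 0 and w'(0) = -5/3 - 3*C1 = -5. Solving gives C1 = 10/9, C2 = -10/9.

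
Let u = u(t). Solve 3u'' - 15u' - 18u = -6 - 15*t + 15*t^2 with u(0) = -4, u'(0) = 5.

Divide through by 3: u'' - 5u' - 6u = -2 - 5*t + 5*t^2.
Characteristic equation r² - 5r - 6 = 0 factors as (r + 1)(r - 6) = 0, so r = -1, 6.
Hence u_h = C1*exp(-t) + C2*exp(6*t).
For the particular solution try u_p = A0 + A1*t + A2*t^2. Substituting and matching coefficients of each power of t gives A0 = -97/54, A1 = 20/9, A2 = -5/6, so u_p = -97/54 - 5*t^2/6 + 20*t/9.
General solution: u = -97/54 - 5*t^2/6 + 20*t/9 + C1*exp(-t) + C2*exp(6*t).
Apply the initial conditions: u(0) = -97/54 + C1 + C2 = -4 and u'(0) = 20/9 - C1 + 6*C2 = 5. Solving gives C1 = -16/7, C2 = 31/378.

u = -97/54 - 16*exp(-t)/7 - 5*t**2/6 + 20*t/9 + 31*exp(6*t)/378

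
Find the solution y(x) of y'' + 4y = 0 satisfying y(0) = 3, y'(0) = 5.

Characteristic equation r² + 4 = 0 has discriminant (0)² - 4·(4) = -16 < 0, so r = ± 2i.
Hence y_h = C1*cos(2*x) + C2*sin(2*x).
Apply the initial conditions: y(0) = C1 = 3 and y'(0) = 2*C2 = 5. Solving gives C1 = 3, C2 = 5/2.

y = 3*cos(2*x) + 5*sin(2*x)/2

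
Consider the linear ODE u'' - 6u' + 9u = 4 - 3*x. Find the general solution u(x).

u = 2/9 - x/3 + C1*exp(3*x) + C2*x*exp(3*x)

Characteristic equation r² - 6r + 9 = 0 has discriminant (-6)² - 4·(9) = 0, so r = 3 is a repeated root.
Hence u_h = (C1 + C2*x)*exp(3*x).
For the particular solution try u_p = A0 + A1*x. Substituting and matching coefficients of each power of x gives A0 = 2/9, A1 = -1/3, so u_p = 2/9 - x/3.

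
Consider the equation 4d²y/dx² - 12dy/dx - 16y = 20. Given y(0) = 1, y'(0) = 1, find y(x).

y = -5/4 + 8*exp(-x)/5 + 13*exp(4*x)/20

Divide through by 4: y'' - 3y' - 4y = 5.
Characteristic equation r² - 3r - 4 = 0 factors as (r - 4)(r + 1) = 0, so r = 4, -1.
Hence y_h = C1*exp(4*x) + C2*exp(-x).
For the particular solution try y_p = A0. Substituting and matching coefficients of each power of x gives A0 = -5/4, so y_p = -5/4.
General solution: y = -5/4 + C1*exp(4*x) + C2*exp(-x).
Apply the initial conditions: y(0) = -5/4 + C1 + C2 = 1 and y'(0) = -C2 + 4*C1 = 1. Solving gives C1 = 13/20, C2 = 8/5.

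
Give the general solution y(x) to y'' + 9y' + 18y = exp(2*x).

Characteristic equation r² + 9r + 18 = 0 factors as (r + 6)(r + 3) = 0, so r = -6, -3.
Hence y_h = C1*exp(-6*x) + C2*exp(-3*x).
Try y_p = A*exp(2*x). Substituting into the equation and dividing by exp(2*x) gives A = 1/40, so y_p = exp(2*x)/40.

y = exp(2*x)/40 + C1*exp(-6*x) + C2*exp(-3*x)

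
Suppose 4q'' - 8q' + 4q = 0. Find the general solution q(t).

q = C1*exp(t) + C2*t*exp(t)

Divide through by 4: q'' - 2q' + q = 0.
Characteristic equation r² - 2r + 1 = 0 has discriminant (-2)² - 4·(1) = 0, so r = 1 is a repeated root.
Hence q_h = (C1 + C2*t)*exp(t).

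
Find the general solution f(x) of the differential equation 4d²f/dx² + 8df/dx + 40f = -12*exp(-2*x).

Divide through by 4: f'' + 2f' + 10f = -3*exp(-2*x).
Characteristic equation r² + 2r + 10 = 0 has discriminant (2)² - 4·(10) = -36 < 0, so r = -1 ± 3i.
Hence f_h = C1*cos(3*x)*exp(-x) + C2*exp(-x)*sin(3*x).
Try f_p = A*exp(-2*x). Substituting into the equation and dividing by exp(-2*x) gives A = -3/10, so f_p = -3*exp(-2*x)/10.

f = -3*exp(-2*x)/10 + C1*cos(3*x)*exp(-x) + C2*exp(-x)*sin(3*x)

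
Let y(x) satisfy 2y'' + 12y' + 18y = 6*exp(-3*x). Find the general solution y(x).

y = C1*exp(-3*x) + 3*x**2*exp(-3*x)/2 + C2*x*exp(-3*x)

Divide through by 2: y'' + 6y' + 9y = 3*exp(-3*x).
Characteristic equation r² + 6r + 9 = 0 has discriminant (6)² - 4·(9) = 0, so r = -3 is a repeated root.
Hence y_h = (C1 + C2*x)*exp(-3*x).
Since exp(-3*x) solves the homogeneous equation (r = -3 is a root of multiplicity 2), multiply the trial by x^2. Try y_p = A*x^2*exp(-3*x). Substituting into the equation and dividing by exp(-3*x) gives A = 3/2, so y_p = 3*x^2*exp(-3*x)/2.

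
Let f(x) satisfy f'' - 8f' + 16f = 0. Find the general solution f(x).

f = C1*exp(4*x) + C2*x*exp(4*x)

Characteristic equation r² - 8r + 16 = 0 has discriminant (-8)² - 4·(16) = 0, so r = 4 is a repeated root.
Hence f_h = (C1 + C2*x)*exp(4*x).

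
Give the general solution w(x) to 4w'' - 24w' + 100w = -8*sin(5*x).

w = -cos(5*x)/15 + C1*cos(4*x)*exp(3*x) + C2*exp(3*x)*sin(4*x)

Divide through by 4: w'' - 6w' + 25w = -2*sin(5*x).
Characteristic equation r² - 6r + 25 = 0 has discriminant (-6)² - 4·(25) = -64 < 0, so r = 3 ± 4i.
Hence w_h = C1*cos(4*x)*exp(3*x) + C2*exp(3*x)*sin(4*x).
Try w_p = A*cos(5*x) + B*sin(5*x). Substituting and equating the coefficients of cos(5x) and sin(5x) gives A = -1/15, B = 0, so w_p = -cos(5*x)/15.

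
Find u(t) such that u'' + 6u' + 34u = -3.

u = -3/34 + C1*cos(5*t)*exp(-3*t) + C2*exp(-3*t)*sin(5*t)

Characteristic equation r² + 6r + 34 = 0 has discriminant (6)² - 4·(34) = -100 < 0, so r = -3 ± 5i.
Hence u_h = C1*cos(5*t)*exp(-3*t) + C2*exp(-3*t)*sin(5*t).
For the particular solution try u_p = A0. Substituting and matching coefficients of each power of t gives A0 = -3/34, so u_p = -3/34.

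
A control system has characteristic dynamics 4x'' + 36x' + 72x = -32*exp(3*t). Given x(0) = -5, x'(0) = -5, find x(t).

x = -101*exp(-3*t)/9 - 4*exp(3*t)/27 + 172*exp(-6*t)/27

Divide through by 4: x'' + 9x' + 18x = -8*exp(3*t).
Characteristic equation r² + 9r + 18 = 0 factors as (r + 6)(r + 3) = 0, so r = -6, -3.
Hence x_h = C1*exp(-6*t) + C2*exp(-3*t).
Try x_p = A*exp(3*t). Substituting into the equation and dividing by exp(3*t) gives A = -4/27, so x_p = -4*exp(3*t)/27.
General solution: x = -4*exp(3*t)/27 + C1*exp(-6*t) + C2*exp(-3*t).
Apply the initial conditions: x(0) = -4/27 + C1 + C2 = -5 and x'(0) = -4/9 - 6*C1 - 3*C2 = -5. Solving gives C1 = 172/27, C2 = -101/9.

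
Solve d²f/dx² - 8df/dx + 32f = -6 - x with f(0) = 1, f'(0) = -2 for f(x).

f = -25/128 - x/32 - 27*exp(4*x)*sin(4*x)/16 + 153*cos(4*x)*exp(4*x)/128

Characteristic equation r² - 8r + 32 = 0 has discriminant (-8)² - 4·(32) = -64 < 0, so r = 4 ± 4i.
Hence f_h = C1*cos(4*x)*exp(4*x) + C2*exp(4*x)*sin(4*x).
For the particular solution try f_p = A0 + A1*x. Substituting and matching coefficients of each power of x gives A0 = -25/128, A1 = -1/32, so f_p = -25/128 - x/32.
General solution: f = -25/128 - x/32 + C1*cos(4*x)*exp(4*x) + C2*exp(4*x)*sin(4*x).
Apply the initial conditions: f(0) = -25/128 + C1 = 1 and f'(0) = -1/32 + 4*C1 + 4*C2 = -2. Solving gives C1 = 153/128, C2 = -27/16.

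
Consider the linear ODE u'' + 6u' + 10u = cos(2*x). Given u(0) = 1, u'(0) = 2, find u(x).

Characteristic equation r² + 6r + 10 = 0 has discriminant (6)² - 4·(10) = -4 < 0, so r = -3 ± i.
Hence u_h = C1*cos(x)*exp(-3*x) + C2*exp(-3*x)*sin(x).
Try u_p = A*cos(2*x) + B*sin(2*x). Substituting and equating the coefficients of cos(2x) and sin(2x) gives A = 1/30, B = 1/15, so u_p = sin(2*x)/15 + cos(2*x)/30.
General solution: u = sin(2*x)/15 + cos(2*x)/30 + C1*cos(x)*exp(-3*x) + C2*exp(-3*x)*sin(x).
Apply the initial conditions: u(0) = 1/30 + C1 = 1 and u'(0) = 2/15 + C2 - 3*C1 = 2. Solving gives C1 = 29/30, C2 = 143/30.

u = sin(2*x)/15 + cos(2*x)/30 + 29*cos(x)*exp(-3*x)/30 + 143*exp(-3*x)*sin(x)/30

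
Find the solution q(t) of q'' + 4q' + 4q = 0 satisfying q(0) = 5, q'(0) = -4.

q = 5*exp(-2*t) + 6*t*exp(-2*t)

Characteristic equation r² + 4r + 4 = 0 has discriminant (4)² - 4·(4) = 0, so r = -2 is a repeated root.
Hence q_h = (C1 + C2*t)*exp(-2*t).
Apply the initial conditions: q(0) = C1 = 5 and q'(0) = C2 - 2*C1 = -4. Solving gives C1 = 5, C2 = 6.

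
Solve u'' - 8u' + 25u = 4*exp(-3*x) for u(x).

Characteristic equation r² - 8r + 25 = 0 has discriminant (-8)² - 4·(25) = -36 < 0, so r = 4 ± 3i.
Hence u_h = C1*cos(3*x)*exp(4*x) + C2*exp(4*x)*sin(3*x).
Try u_p = A*exp(-3*x). Substituting into the equation and dividing by exp(-3*x) gives A = 2/29, so u_p = 2*exp(-3*x)/29.

u = 2*exp(-3*x)/29 + C1*cos(3*x)*exp(4*x) + C2*exp(4*x)*sin(3*x)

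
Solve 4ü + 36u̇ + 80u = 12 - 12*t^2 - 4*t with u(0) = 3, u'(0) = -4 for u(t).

u = 507/4000 - 926*exp(-5*t)/125 - 3*t**2/20 + 17*t/200 + 329*exp(-4*t)/32

Divide through by 4: u'' + 9u' + 20u = 3 - t - 3*t^2.
Characteristic equation r² + 9r + 20 = 0 factors as (r + 4)(r + 5) = 0, so r = -4, -5.
Hence u_h = C1*exp(-4*t) + C2*exp(-5*t).
For the particular solution try u_p = A0 + A1*t + A2*t^2. Substituting and matching coefficients of each power of t gives A0 = 507/4000, A1 = 17/200, A2 = -3/20, so u_p = 507/4000 - 3*t^2/20 + 17*t/200.
General solution: u = 507/4000 - 3*t^2/20 + 17*t/200 + C1*exp(-4*t) + C2*exp(-5*t).
Apply the initial conditions: u(0) = 507/4000 + C1 + C2 = 3 and u'(0) = 17/200 - 5*C2 - 4*C1 = -4. Solving gives C1 = 329/32, C2 = -926/125.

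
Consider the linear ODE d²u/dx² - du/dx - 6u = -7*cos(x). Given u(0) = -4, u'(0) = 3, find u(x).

u = -89*exp(-2*x)/25 - 71*exp(3*x)/50 + 7*sin(x)/50 + 49*cos(x)/50

Characteristic equation r² - r - 6 = 0 factors as (r + 2)(r - 3) = 0, so r = -2, 3.
Hence u_h = C1*exp(-2*x) + C2*exp(3*x).
Try u_p = A*cos(x) + B*sin(x). Substituting and equating the coefficients of cos(x) and sin(x) gives A = 49/50, B = 7/50, so u_p = 7*sin(x)/50 + 49*cos(x)/50.
General solution: u = 7*sin(x)/50 + 49*cos(x)/50 + C1*exp(-2*x) + C2*exp(3*x).
Apply the initial conditions: u(0) = 49/50 + C1 + C2 = -4 and u'(0) = 7/50 - 2*C1 + 3*C2 = 3. Solving gives C1 = -89/25, C2 = -71/50.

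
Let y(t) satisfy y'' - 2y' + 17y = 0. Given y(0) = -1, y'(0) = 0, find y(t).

Characteristic equation r² - 2r + 17 = 0 has discriminant (-2)² - 4·(17) = -64 < 0, so r = 1 ± 4i.
Hence y_h = C1*cos(4*t)*exp(t) + C2*exp(t)*sin(4*t).
Apply the initial conditions: y(0) = C1 = -1 and y'(0) = C1 + 4*C2 = 0. Solving gives C1 = -1, C2 = 1/4.

y = -cos(4*t)*exp(t) + exp(t)*sin(4*t)/4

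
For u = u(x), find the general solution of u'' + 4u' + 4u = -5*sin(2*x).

u = 5*cos(2*x)/8 + C1*exp(-2*x) + C2*x*exp(-2*x)

Characteristic equation r² + 4r + 4 = 0 has discriminant (4)² - 4·(4) = 0, so r = -2 is a repeated root.
Hence u_h = (C1 + C2*x)*exp(-2*x).
Try u_p = A*cos(2*x) + B*sin(2*x). Substituting and equating the coefficients of cos(2x) and sin(2x) gives A = 5/8, B = 0, so u_p = 5*cos(2*x)/8.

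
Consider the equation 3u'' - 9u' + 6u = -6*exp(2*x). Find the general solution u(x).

u = C1*exp(x) + C2*exp(2*x) - 2*x*exp(2*x)

Divide through by 3: u'' - 3u' + 2u = -2*exp(2*x).
Characteristic equation r² - 3r + 2 = 0 factors as (r - 1)(r - 2) = 0, so r = 1, 2.
Hence u_h = C1*exp(x) + C2*exp(2*x).
Since exp(2*x) solves the homogeneous equation (r = 2 is a root of multiplicity 1), multiply the trial by x. Try u_p = A*x*exp(2*x). Substituting into the equation and dividing by exp(2*x) gives A = -2, so u_p = -2*x*exp(2*x).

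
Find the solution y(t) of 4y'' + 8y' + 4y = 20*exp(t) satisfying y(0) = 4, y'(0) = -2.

Divide through by 4: y'' + 2y' + y = 5*exp(t).
Characteristic equation r² + 2r + 1 = 0 has discriminant (2)² - 4·(1) = 0, so r = -1 is a repeated root.
Hence y_h = (C1 + C2*t)*exp(-t).
Try y_p = A*exp(t). Substituting into the equation and dividing by exp(t) gives A = 5/4, so y_p = 5*exp(t)/4.
General solution: y = 5*exp(t)/4 + C1*exp(-t) + C2*t*exp(-t).
Apply the initial conditions: y(0) = 5/4 + C1 = 4 and y'(0) = 5/4 + C2 - C1 = -2. Solving gives C1 = 11/4, C2 = -1/2.

y = 5*exp(t)/4 + 11*exp(-t)/4 - t*exp(-t)/2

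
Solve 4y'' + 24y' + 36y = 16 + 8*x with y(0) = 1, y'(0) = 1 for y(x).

y = 8/27 + 2*x/9 + 19*exp(-3*x)/27 + 26*x*exp(-3*x)/9

Divide through by 4: y'' + 6y' + 9y = 4 + 2*x.
Characteristic equation r² + 6r + 9 = 0 has discriminant (6)² - 4·(9) = 0, so r = -3 is a repeated root.
Hence y_h = (C1 + C2*x)*exp(-3*x).
For the particular solution try y_p = A0 + A1*x. Substituting and matching coefficients of each power of x gives A0 = 8/27, A1 = 2/9, so y_p = 8/27 + 2*x/9.
General solution: y = 8/27 + 2*x/9 + C1*exp(-3*x) + C2*x*exp(-3*x).
Apply the initial conditions: y(0) = 8/27 + C1 = 1 and y'(0) = 2/9 + C2 - 3*C1 = 1. Solving gives C1 = 19/27, C2 = 26/9.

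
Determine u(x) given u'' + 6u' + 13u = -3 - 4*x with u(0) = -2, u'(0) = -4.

u = -15/169 - 4*x/13 - 1593*exp(-3*x)*sin(2*x)/338 - 323*cos(2*x)*exp(-3*x)/169

Characteristic equation r² + 6r + 13 = 0 has discriminant (6)² - 4·(13) = -16 < 0, so r = -3 ± 2i.
Hence u_h = C1*cos(2*x)*exp(-3*x) + C2*exp(-3*x)*sin(2*x).
For the particular solution try u_p = A0 + A1*x. Substituting and matching coefficients of each power of x gives A0 = -15/169, A1 = -4/13, so u_p = -15/169 - 4*x/13.
General solution: u = -15/169 - 4*x/13 + C1*cos(2*x)*exp(-3*x) + C2*exp(-3*x)*sin(2*x).
Apply the initial conditions: u(0) = -15/169 + C1 = -2 and u'(0) = -4/13 - 3*C1 + 2*C2 = -4. Solving gives C1 = -323/169, C2 = -1593/338.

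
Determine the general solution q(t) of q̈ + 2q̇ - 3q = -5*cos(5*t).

q = -25*sin(5*t)/442 + 35*cos(5*t)/221 + C1*exp(-3*t) + C2*exp(t)

Characteristic equation r² + 2r - 3 = 0 factors as (r + 3)(r - 1) = 0, so r = -3, 1.
Hence q_h = C1*exp(-3*t) + C2*exp(t).
Try q_p = A*cos(5*t) + B*sin(5*t). Substituting and equating the coefficients of cos(5t) and sin(5t) gives A = 35/221, B = -25/442, so q_p = -25*sin(5*t)/442 + 35*cos(5*t)/221.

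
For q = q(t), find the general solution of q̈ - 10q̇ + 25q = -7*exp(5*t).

Characteristic equation r² - 10r + 25 = 0 has discriminant (-10)² - 4·(25) = 0, so r = 5 is a repeated root.
Hence q_h = (C1 + C2*t)*exp(5*t).
Since exp(5*t) solves the homogeneous equation (r = 5 is a root of multiplicity 2), multiply the trial by t^2. Try q_p = A*t^2*exp(5*t). Substituting into the equation and dividing by exp(5*t) gives A = -7/2, so q_p = -7*t^2*exp(5*t)/2.

q = C1*exp(5*t) - 7*t**2*exp(5*t)/2 + C2*t*exp(5*t)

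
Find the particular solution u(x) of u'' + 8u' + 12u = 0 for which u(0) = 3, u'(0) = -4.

Characteristic equation r² + 8r + 12 = 0 factors as (r + 2)(r + 6) = 0, so r = -2, -6.
Hence u_h = C1*exp(-2*x) + C2*exp(-6*x).
Apply the initial conditions: u(0) = C1 + C2 = 3 and u'(0) = -6*C2 - 2*C1 = -4. Solving gives C1 = 7/2, C2 = -1/2.

u = -exp(-6*x)/2 + 7*exp(-2*x)/2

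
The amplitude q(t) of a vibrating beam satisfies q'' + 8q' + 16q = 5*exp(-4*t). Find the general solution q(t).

Characteristic equation r² + 8r + 16 = 0 has discriminant (8)² - 4·(16) = 0, so r = -4 is a repeated root.
Hence q_h = (C1 + C2*t)*exp(-4*t).
Since exp(-4*t) solves the homogeneous equation (r = -4 is a root of multiplicity 2), multiply the trial by t^2. Try q_p = A*t^2*exp(-4*t). Substituting into the equation and dividing by exp(-4*t) gives A = 5/2, so q_p = 5*t^2*exp(-4*t)/2.

q = C1*exp(-4*t) + 5*t**2*exp(-4*t)/2 + C2*t*exp(-4*t)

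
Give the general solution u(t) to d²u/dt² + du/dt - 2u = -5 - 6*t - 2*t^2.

u = 11/2 + t**2 + 4*t + C1*exp(t) + C2*exp(-2*t)

Characteristic equation r² + r - 2 = 0 factors as (r - 1)(r + 2) = 0, so r = 1, -2.
Hence u_h = C1*exp(t) + C2*exp(-2*t).
For the particular solution try u_p = A0 + A1*t + A2*t^2. Substituting and matching coefficients of each power of t gives A0 = 11/2, A1 = 4, A2 = 1, so u_p = 11/2 + t^2 + 4*t.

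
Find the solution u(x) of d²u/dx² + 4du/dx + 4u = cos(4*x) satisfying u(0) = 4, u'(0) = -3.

Characteristic equation r² + 4r + 4 = 0 has discriminant (4)² - 4·(4) = 0, so r = -2 is a repeated root.
Hence u_h = (C1 + C2*x)*exp(-2*x).
Try u_p = A*cos(4*x) + B*sin(4*x). Substituting and equating the coefficients of cos(4x) and sin(4x) gives A = -3/100, B = 1/25, so u_p = -3*cos(4*x)/100 + sin(4*x)/25.
General solution: u = -3*cos(4*x)/100 + sin(4*x)/25 + C1*exp(-2*x) + C2*x*exp(-2*x).
Apply the initial conditions: u(0) = -3/100 + C1 = 4 and u'(0) = 4/25 + C2 - 2*C1 = -3. Solving gives C1 = 403/100, C2 = 49/10.

u = -3*cos(4*x)/100 + sin(4*x)/25 + 403*exp(-2*x)/100 + 49*x*exp(-2*x)/10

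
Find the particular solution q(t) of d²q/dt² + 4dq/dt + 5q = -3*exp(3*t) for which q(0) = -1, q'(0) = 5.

q = -3*exp(3*t)/26 - 23*cos(t)*exp(-2*t)/26 + 93*exp(-2*t)*sin(t)/26

Characteristic equation r² + 4r + 5 = 0 has discriminant (4)² - 4·(5) = -4 < 0, so r = -2 ± i.
Hence q_h = C1*cos(t)*exp(-2*t) + C2*exp(-2*t)*sin(t).
Try q_p = A*exp(3*t). Substituting into the equation and dividing by exp(3*t) gives A = -3/26, so q_p = -3*exp(3*t)/26.
General solution: q = -3*exp(3*t)/26 + C1*cos(t)*exp(-2*t) + C2*exp(-2*t)*sin(t).
Apply the initial conditions: q(0) = -3/26 + C1 = -1 and q'(0) = -9/26 + C2 - 2*C1 = 5. Solving gives C1 = -23/26, C2 = 93/26.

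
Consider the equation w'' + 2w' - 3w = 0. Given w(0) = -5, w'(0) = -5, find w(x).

Characteristic equation r² + 2r - 3 = 0 factors as (r + 3)(r - 1) = 0, so r = -3, 1.
Hence w_h = C1*exp(-3*x) + C2*exp(x).
Apply the initial conditions: w(0) = C1 + C2 = -5 and w'(0) = C2 - 3*C1 = -5. Solving gives C1 = 0, C2 = -5.

w = -5*exp(x)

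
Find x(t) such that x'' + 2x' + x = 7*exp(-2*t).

Characteristic equation r² + 2r + 1 = 0 has discriminant (2)² - 4·(1) = 0, so r = -1 is a repeated root.
Hence x_h = (C1 + C2*t)*exp(-t).
Try x_p = A*exp(-2*t). Substituting into the equation and dividing by exp(-2*t) gives A = 7, so x_p = 7*exp(-2*t).

x = 7*exp(-2*t) + C1*exp(-t) + C2*t*exp(-t)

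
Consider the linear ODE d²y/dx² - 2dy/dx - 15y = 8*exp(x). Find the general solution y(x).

Characteristic equation r² - 2r - 15 = 0 factors as (r - 5)(r + 3) = 0, so r = 5, -3.
Hence y_h = C1*exp(5*x) + C2*exp(-3*x).
Try y_p = A*exp(x). Substituting into the equation and dividing by exp(x) gives A = -1/2, so y_p = -exp(x)/2.

y = -exp(x)/2 + C1*exp(5*x) + C2*exp(-3*x)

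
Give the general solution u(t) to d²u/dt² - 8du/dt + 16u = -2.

u = -1/8 + C1*exp(4*t) + C2*t*exp(4*t)

Characteristic equation r² - 8r + 16 = 0 has discriminant (-8)² - 4·(16) = 0, so r = 4 is a repeated root.
Hence u_h = (C1 + C2*t)*exp(4*t).
For the particular solution try u_p = A0. Substituting and matching coefficients of each power of t gives A0 = -1/8, so u_p = -1/8.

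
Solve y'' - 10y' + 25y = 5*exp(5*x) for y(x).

y = C1*exp(5*x) + 5*x**2*exp(5*x)/2 + C2*x*exp(5*x)

Characteristic equation r² - 10r + 25 = 0 has discriminant (-10)² - 4·(25) = 0, so r = 5 is a repeated root.
Hence y_h = (C1 + C2*x)*exp(5*x).
Since exp(5*x) solves the homogeneous equation (r = 5 is a root of multiplicity 2), multiply the trial by x^2. Try y_p = A*x^2*exp(5*x). Substituting into the equation and dividing by exp(5*x) gives A = 5/2, so y_p = 5*x^2*exp(5*x)/2.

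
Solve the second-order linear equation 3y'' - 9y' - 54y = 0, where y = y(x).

y = C1*exp(6*x) + C2*exp(-3*x)

Divide through by 3: y'' - 3y' - 18y = 0.
Characteristic equation r² - 3r - 18 = 0 factors as (r - 6)(r + 3) = 0, so r = 6, -3.
Hence y_h = C1*exp(6*x) + C2*exp(-3*x).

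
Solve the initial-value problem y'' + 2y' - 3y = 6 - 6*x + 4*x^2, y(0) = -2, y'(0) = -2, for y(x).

y = -74/27 - 4*x**2/3 + 2*x/9 + 20*exp(-3*x)/27

Characteristic equation r² + 2r - 3 = 0 factors as (r + 3)(r - 1) = 0, so r = -3, 1.
Hence y_h = C1*exp(-3*x) + C2*exp(x).
For the particular solution try y_p = A0 + A1*x + A2*x^2. Substituting and matching coefficients of each power of x gives A0 = -74/27, A1 = 2/9, A2 = -4/3, so y_p = -74/27 - 4*x^2/3 + 2*x/9.
General solution: y = -74/27 - 4*x^2/3 + 2*x/9 + C1*exp(-3*x) + C2*exp(x).
Apply the initial conditions: y(0) = -74/27 + C1 + C2 = -2 and y'(0) = 2/9 + C2 - 3*C1 = -2. Solving gives C1 = 20/27, C2 = 0.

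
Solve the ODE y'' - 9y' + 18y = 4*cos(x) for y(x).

y = -18*sin(x)/185 + 34*cos(x)/185 + C1*exp(3*x) + C2*exp(6*x)

Characteristic equation r² - 9r + 18 = 0 factors as (r - 3)(r - 6) = 0, so r = 3, 6.
Hence y_h = C1*exp(3*x) + C2*exp(6*x).
Try y_p = A*cos(x) + B*sin(x). Substituting and equating the coefficients of cos(x) and sin(x) gives A = 34/185, B = -18/185, so y_p = -18*sin(x)/185 + 34*cos(x)/185.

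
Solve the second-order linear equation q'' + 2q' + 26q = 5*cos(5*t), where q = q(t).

Characteristic equation r² + 2r + 26 = 0 has discriminant (2)² - 4·(26) = -100 < 0, so r = -1 ± 5i.
Hence q_h = C1*cos(5*t)*exp(-t) + C2*exp(-t)*sin(5*t).
Try q_p = A*cos(5*t) + B*sin(5*t). Substituting and equating the coefficients of cos(5t) and sin(5t) gives A = 5/101, B = 50/101, so q_p = 5*cos(5*t)/101 + 50*sin(5*t)/101.

q = 5*cos(5*t)/101 + 50*sin(5*t)/101 + C1*cos(5*t)*exp(-t) + C2*exp(-t)*sin(5*t)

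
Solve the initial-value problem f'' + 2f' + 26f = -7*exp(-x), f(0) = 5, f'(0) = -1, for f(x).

Characteristic equation r² + 2r + 26 = 0 has discriminant (2)² - 4·(26) = -100 < 0, so r = -1 ± 5i.
Hence f_h = C1*cos(5*x)*exp(-x) + C2*exp(-x)*sin(5*x).
Try f_p = A*exp(-x). Substituting into the equation and dividing by exp(-x) gives A = -7/25, so f_p = -7*exp(-x)/25.
General solution: f = -7*exp(-x)/25 + C1*cos(5*x)*exp(-x) + C2*exp(-x)*sin(5*x).
Apply the initial conditions: f(0) = -7/25 + C1 = 5 and f'(0) = 7/25 - C1 + 5*C2 = -1. Solving gives C1 = 132/25, C2 = 4/5.

f = -7*exp(-x)/25 + 4*exp(-x)*sin(5*x)/5 + 132*cos(5*x)*exp(-x)/25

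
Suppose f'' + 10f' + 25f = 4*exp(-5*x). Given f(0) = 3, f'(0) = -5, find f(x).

f = 3*exp(-5*x) + 2*x**2*exp(-5*x) + 10*x*exp(-5*x)

Characteristic equation r² + 10r + 25 = 0 has discriminant (10)² - 4·(25) = 0, so r = -5 is a repeated root.
Hence f_h = (C1 + C2*x)*exp(-5*x).
Since exp(-5*x) solves the homogeneous equation (r = -5 is a root of multiplicity 2), multiply the trial by x^2. Try f_p = A*x^2*exp(-5*x). Substituting into the equation and dividing by exp(-5*x) gives A = 2, so f_p = 2*x^2*exp(-5*x).
General solution: f = C1*exp(-5*x) + 2*x^2*exp(-5*x) + C2*x*exp(-5*x).
Apply the initial conditions: f(0) = C1 = 3 and f'(0) = C2 - 5*C1 = -5. Solving gives C1 = 3, C2 = 10.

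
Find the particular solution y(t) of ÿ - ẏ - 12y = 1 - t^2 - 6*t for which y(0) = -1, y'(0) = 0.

y = -95/864 - 101*exp(4*t)/224 - 83*exp(-3*t)/189 + t**2/12 + 35*t/72

Characteristic equation r² - r - 12 = 0 factors as (r + 3)(r - 4) = 0, so r = -3, 4.
Hence y_h = C1*exp(-3*t) + C2*exp(4*t).
For the particular solution try y_p = A0 + A1*t + A2*t^2. Substituting and matching coefficients of each power of t gives A0 = -95/864, A1 = 35/72, A2 = 1/12, so y_p = -95/864 + t^2/12 + 35*t/72.
General solution: y = -95/864 + t^2/12 + 35*t/72 + C1*exp(-3*t) + C2*exp(4*t).
Apply the initial conditions: y(0) = -95/864 + C1 + C2 = -1 and y'(0) = 35/72 - 3*C1 + 4*C2 = 0. Solving gives C1 = -83/189, C2 = -101/224.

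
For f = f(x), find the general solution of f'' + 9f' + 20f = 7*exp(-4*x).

Characteristic equation r² + 9r + 20 = 0 factors as (r + 4)(r + 5) = 0, so r = -4, -5.
Hence f_h = C1*exp(-4*x) + C2*exp(-5*x).
Since exp(-4*x) solves the homogeneous equation (r = -4 is a root of multiplicity 1), multiply the trial by x. Try f_p = A*x*exp(-4*x). Substituting into the equation and dividing by exp(-4*x) gives A = 7, so f_p = 7*x*exp(-4*x).

f = C1*exp(-4*x) + C2*exp(-5*x) + 7*x*exp(-4*x)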